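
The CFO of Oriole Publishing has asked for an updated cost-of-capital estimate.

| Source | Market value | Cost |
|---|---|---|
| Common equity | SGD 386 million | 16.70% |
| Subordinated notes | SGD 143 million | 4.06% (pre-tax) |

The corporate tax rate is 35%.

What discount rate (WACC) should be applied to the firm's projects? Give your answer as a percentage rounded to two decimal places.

12.90%

Total capital V = 386 + 143 = 529.
Equity: weight = 386/529 = 0.7297; cost = 16.7%.
Subordinated notes: weight = 143/529 = 0.2703; after-tax cost = 4.06% × (1 − 35%) = 2.6390%.
WACC = 0.7297 × 16.7000% + 0.2703 × 2.6390% = 12.8990%.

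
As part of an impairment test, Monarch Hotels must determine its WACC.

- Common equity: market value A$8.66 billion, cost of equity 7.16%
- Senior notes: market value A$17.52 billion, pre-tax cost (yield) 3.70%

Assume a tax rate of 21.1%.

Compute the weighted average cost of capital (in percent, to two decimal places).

Total capital V = 8.66 + 17.52 = 26.18.
Equity: weight = 8.66/26.18 = 0.3308; cost = 7.16%.
Senior notes: weight = 17.52/26.18 = 0.6692; after-tax cost = 3.7% × (1 − 21.1%) = 2.9193%.
WACC = 0.3308 × 7.1600% + 0.6692 × 2.9193% = 4.3221%.

4.32%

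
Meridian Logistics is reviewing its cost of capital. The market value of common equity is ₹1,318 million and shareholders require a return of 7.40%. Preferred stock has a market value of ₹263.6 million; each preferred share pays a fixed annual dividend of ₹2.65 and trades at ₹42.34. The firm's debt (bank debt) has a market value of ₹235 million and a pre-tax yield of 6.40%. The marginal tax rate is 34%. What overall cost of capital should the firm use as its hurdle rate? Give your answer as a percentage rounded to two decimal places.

Cost of preferred: Rp = 2.65 / 42.34 = 6.2589%.
Total capital V = 1318 + 263.6 + 235 = 1816.6.
Equity: weight = 1318/1816.6 = 0.7255; cost = 7.4%.
Preferred: weight = 263.6/1816.6 = 0.1451; cost = 6.2589%.
Bank debt: weight = 235/1816.6 = 0.1294; after-tax cost = 6.4% × (1 − 34%) = 4.2240%.
WACC = 0.7255 × 7.4000% + 0.1451 × 6.2589% + 0.1294 × 4.2240% = 6.8236%.

6.82%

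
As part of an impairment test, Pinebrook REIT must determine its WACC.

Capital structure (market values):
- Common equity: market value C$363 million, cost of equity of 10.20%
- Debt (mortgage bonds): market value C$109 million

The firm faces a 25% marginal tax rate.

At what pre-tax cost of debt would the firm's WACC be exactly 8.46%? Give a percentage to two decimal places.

Total capital V = 363 + 109 = 472.
Equity weight = 363/472 = 0.7691.
Mortgage bonds weight = 109/472 = 0.2309.
Equity contribution = 0.7691 × 10.2% = 7.8445%.
Remaining for debt = 8.46% − 7.8445% = 0.6155%.
Rd × (1 − 25%) × 0.2309 = 0.6155%  ⇒  Rd = 3.5538%.

3.55%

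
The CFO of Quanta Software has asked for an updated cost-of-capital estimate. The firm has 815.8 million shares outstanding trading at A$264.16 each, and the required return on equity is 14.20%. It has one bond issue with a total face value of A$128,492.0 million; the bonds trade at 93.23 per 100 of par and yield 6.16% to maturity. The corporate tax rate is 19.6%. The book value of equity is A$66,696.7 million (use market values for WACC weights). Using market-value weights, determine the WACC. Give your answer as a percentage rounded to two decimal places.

10.90%

Market value of equity E = 264.16 × 815.8m = 215501.728m. Market value of debt D = 128492m × 93.23/100 = 119793.0916m.
Total capital V = 215501.728 + 119793.0916 = 335294.8196.
Equity: weight = 215501.728/335294.8196 = 0.6427; cost = 14.2%.
Bonds outstanding: weight = 119793.0916/335294.8196 = 0.3573; after-tax cost = 6.16% × (1 − 19.6%) = 4.9526%.
WACC = 0.6427 × 14.2000% + 0.3573 × 4.9526% = 10.8961%.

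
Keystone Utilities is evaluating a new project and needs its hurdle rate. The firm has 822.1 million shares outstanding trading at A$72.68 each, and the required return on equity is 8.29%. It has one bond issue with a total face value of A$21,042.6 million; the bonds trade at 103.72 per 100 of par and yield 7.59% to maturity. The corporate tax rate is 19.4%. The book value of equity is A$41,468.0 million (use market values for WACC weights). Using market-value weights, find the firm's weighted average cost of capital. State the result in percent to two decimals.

7.71%

Market value of equity E = 72.68 × 822.1m = 59750.228m. Market value of debt D = 21042.6m × 103.72/100 = 21825.38472m.
Total capital V = 59750.228 + 21825.38472 = 81575.61272.
Equity: weight = 59750.228/81575.61272 = 0.7325; cost = 8.29%.
Bonds outstanding: weight = 21825.38472/81575.61272 = 0.2675; after-tax cost = 7.59% × (1 − 19.4%) = 6.1175%.
WACC = 0.7325 × 8.2900% + 0.2675 × 6.1175% = 7.7088%.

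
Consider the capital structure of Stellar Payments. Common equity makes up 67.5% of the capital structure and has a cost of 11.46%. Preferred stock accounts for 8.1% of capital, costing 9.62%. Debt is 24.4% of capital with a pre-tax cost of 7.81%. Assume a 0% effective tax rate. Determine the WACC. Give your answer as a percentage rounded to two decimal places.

After-tax cost of debt = 7.81% × (1 − 0%) = 7.8100%.
WACC = 0.675 × 11.4600% + 0.081 × 9.6200% + 0.244 × 7.8100% = 10.4204%.

10.42%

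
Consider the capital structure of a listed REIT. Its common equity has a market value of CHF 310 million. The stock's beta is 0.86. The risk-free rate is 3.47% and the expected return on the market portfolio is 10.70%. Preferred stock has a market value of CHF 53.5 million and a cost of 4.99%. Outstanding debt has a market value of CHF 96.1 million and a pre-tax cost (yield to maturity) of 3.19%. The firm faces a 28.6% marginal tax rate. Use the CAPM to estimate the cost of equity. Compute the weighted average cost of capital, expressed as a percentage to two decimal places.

7.59%

Market risk premium = 10.7% − 3.47% = 7.23%.
Cost of equity via CAPM: Re = 3.47% + 0.86 × 7.23% = 9.6878%.
Total capital V = 310 + 53.5 + 96.1 = 459.6.
Equity: weight = 310/459.6 = 0.6745; cost = 9.6878%.
Preferred: weight = 53.5/459.6 = 0.1164; cost = 4.99%.
Debt: weight = 96.1/459.6 = 0.2091; after-tax cost = 3.19% × (1 − 28.6%) = 2.2777%.
WACC = 0.6745 × 9.6878% + 0.1164 × 4.9900% + 0.2091 × 2.2777% = 7.5915%.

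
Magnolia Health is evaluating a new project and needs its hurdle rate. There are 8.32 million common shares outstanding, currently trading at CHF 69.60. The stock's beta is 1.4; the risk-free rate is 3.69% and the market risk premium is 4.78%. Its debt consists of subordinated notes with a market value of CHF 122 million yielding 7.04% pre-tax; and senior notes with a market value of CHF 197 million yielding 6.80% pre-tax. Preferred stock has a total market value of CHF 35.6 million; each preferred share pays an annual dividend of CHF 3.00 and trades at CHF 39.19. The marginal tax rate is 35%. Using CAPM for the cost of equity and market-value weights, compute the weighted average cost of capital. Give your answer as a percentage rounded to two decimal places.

8.26%

Cost of equity via CAPM: Re = 3.69% + 1.4 × 4.78% = 10.3820%.
Cost of preferred: Rp = 3.0 / 39.19 = 7.6550%.
Market value of equity E = 69.6 × 8.32m = 579.072m.
Total capital V = 579.072 + 35.6 + 122 + 197 = 933.672.
Equity: weight = 579.072/933.672 = 0.6202; cost = 10.382%.
Preferred: weight = 35.6/933.672 = 0.0381; cost = 7.655%.
Subordinated notes: weight = 122/933.672 = 0.1307; after-tax cost = 7.04% × (1 − 35%) = 4.5760%.
Senior notes: weight = 197/933.672 = 0.2110; after-tax cost = 6.8% × (1 − 35%) = 4.4200%.
WACC = 0.6202 × 10.3820% + 0.0381 × 7.6550% + 0.1307 × 4.5760% + 0.2110 × 4.4200% = 8.2614%.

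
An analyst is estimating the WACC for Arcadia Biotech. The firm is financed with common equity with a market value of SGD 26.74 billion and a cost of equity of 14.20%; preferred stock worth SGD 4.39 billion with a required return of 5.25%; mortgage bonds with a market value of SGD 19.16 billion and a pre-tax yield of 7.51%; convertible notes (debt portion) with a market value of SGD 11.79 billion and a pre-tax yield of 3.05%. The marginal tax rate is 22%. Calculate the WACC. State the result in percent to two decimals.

Total capital V = 26.74 + 4.39 + 19.16 + 11.79 = 62.08.
Equity: weight = 26.74/62.08 = 0.4307; cost = 14.2%.
Preferred: weight = 4.39/62.08 = 0.0707; cost = 5.25%.
Mortgage bonds: weight = 19.16/62.08 = 0.3086; after-tax cost = 7.51% × (1 − 22%) = 5.8578%.
Convertible notes (debt portion): weight = 11.79/62.08 = 0.1899; after-tax cost = 3.05% × (1 − 22%) = 2.3790%.
WACC = 0.4307 × 14.2000% + 0.0707 × 5.2500% + 0.3086 × 5.8578% + 0.1899 × 2.3790% = 8.7474%.

8.75%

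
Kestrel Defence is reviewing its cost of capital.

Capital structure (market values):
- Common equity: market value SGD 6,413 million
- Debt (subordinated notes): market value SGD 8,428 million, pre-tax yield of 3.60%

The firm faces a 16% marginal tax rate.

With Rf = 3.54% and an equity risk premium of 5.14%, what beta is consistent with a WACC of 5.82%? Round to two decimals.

1.16

Total capital V = 6413 + 8428 = 14841.
Equity weight = 6413/14841 = 0.4321.
Subordinated notes weight = 8428/14841 = 0.5679.
Debt contribution = 0.5679 × 3.6% × (1 − 16%) = 1.7173%.
Required equity contribution = 5.82% − 1.7173% = 4.1027%  ⇒  Re = 9.4945%.
CAPM: 9.4945% = 3.54% + β × 5.14%  ⇒  β = 1.1585.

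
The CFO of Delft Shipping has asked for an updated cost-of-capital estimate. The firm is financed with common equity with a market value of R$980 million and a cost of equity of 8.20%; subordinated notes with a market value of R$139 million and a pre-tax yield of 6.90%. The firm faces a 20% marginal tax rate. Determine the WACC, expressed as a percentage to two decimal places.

7.87%

Total capital V = 980 + 139 = 1119.
Equity: weight = 980/1119 = 0.8758; cost = 8.2%.
Subordinated notes: weight = 139/1119 = 0.1242; after-tax cost = 6.9% × (1 − 20%) = 5.5200%.
WACC = 0.8758 × 8.2000% + 0.1242 × 5.5200% = 7.8671%.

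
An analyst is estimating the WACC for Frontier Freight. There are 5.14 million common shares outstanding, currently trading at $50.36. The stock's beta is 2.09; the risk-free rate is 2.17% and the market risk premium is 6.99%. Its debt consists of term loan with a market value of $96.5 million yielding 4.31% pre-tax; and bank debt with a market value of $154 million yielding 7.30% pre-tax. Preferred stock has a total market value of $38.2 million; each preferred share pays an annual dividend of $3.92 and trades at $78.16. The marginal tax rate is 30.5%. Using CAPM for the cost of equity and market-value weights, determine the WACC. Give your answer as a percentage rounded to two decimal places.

10.24%

Cost of equity via CAPM: Re = 2.17% + 2.09 × 6.99% = 16.7791%.
Cost of preferred: Rp = 3.92 / 78.16 = 5.0154%.
Market value of equity E = 50.36 × 5.14m = 258.8504m.
Total capital V = 258.8504 + 38.2 + 96.5 + 154 = 547.5504.
Equity: weight = 258.8504/547.5504 = 0.4727; cost = 16.7791%.
Preferred: weight = 38.2/547.5504 = 0.0698; cost = 5.0154%.
Term loan: weight = 96.5/547.5504 = 0.1762; after-tax cost = 4.31% × (1 − 30.5%) = 2.9954%.
Bank debt: weight = 154/547.5504 = 0.2813; after-tax cost = 7.3% × (1 − 30.5%) = 5.0735%.
WACC = 0.4727 × 16.7791% + 0.0698 × 5.0154% + 0.1762 × 2.9954% + 0.2813 × 5.0735% = 10.2369%.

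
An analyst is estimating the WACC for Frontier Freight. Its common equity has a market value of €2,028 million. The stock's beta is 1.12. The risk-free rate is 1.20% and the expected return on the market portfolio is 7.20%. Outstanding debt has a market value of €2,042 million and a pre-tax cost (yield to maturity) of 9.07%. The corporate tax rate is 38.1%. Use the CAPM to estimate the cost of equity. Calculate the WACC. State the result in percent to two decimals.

Market risk premium = 7.2% − 1.2% = 6.0%.
Cost of equity via CAPM: Re = 1.2% + 1.12 × 6.0% = 7.9200%.
Total capital V = 2028 + 2042 = 4070.
Equity: weight = 2028/4070 = 0.4983; cost = 7.92%.
Debt: weight = 2042/4070 = 0.5017; after-tax cost = 9.07% × (1 − 38.1%) = 5.6143%.
WACC = 0.4983 × 7.9200% + 0.5017 × 5.6143% = 6.7632%.

6.76%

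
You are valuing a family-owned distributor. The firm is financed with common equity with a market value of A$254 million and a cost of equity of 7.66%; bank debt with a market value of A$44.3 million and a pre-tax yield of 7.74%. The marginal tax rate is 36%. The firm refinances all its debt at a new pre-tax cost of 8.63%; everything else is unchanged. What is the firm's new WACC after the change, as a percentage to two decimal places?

After the change:
Total capital V = 254 + 44.3 = 298.3.
Equity: weight = 254/298.3 = 0.8515; cost = 7.66%.
Bank debt: weight = 44.3/298.3 = 0.1485; after-tax cost = 8.63% × (1 − 36%) = 5.5232%.
WACC = 0.8515 × 7.6600% + 0.1485 × 5.5232% = 7.3427%.

7.34%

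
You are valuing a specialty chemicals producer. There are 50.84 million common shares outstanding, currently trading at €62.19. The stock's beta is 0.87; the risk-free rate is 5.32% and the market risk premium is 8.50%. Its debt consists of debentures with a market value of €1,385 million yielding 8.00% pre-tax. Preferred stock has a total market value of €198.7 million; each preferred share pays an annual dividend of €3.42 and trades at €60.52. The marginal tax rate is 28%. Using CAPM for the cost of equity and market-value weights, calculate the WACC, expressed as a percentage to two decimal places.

10.39%

Cost of equity via CAPM: Re = 5.32% + 0.87 × 8.5% = 12.7150%.
Cost of preferred: Rp = 3.42 / 60.52 = 5.6510%.
Market value of equity E = 62.19 × 50.84m = 3161.7396m.
Total capital V = 3161.7396 + 198.7 + 1385 = 4745.4396.
Equity: weight = 3161.7396/4745.4396 = 0.6663; cost = 12.715%.
Preferred: weight = 198.7/4745.4396 = 0.0419; cost = 5.651%.
Debentures: weight = 1385/4745.4396 = 0.2919; after-tax cost = 8% × (1 − 28%) = 5.7600%.
WACC = 0.6663 × 12.7150% + 0.0419 × 5.6510% + 0.2919 × 5.7600% = 10.3893%.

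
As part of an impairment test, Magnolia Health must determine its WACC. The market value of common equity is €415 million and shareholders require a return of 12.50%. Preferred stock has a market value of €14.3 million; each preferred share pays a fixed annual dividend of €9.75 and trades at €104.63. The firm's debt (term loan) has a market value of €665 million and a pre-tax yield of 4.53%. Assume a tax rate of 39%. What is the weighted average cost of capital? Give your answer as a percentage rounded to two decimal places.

Cost of preferred: Rp = 9.75 / 104.63 = 9.3186%.
Total capital V = 415 + 14.3 + 665 = 1094.3.
Equity: weight = 415/1094.3 = 0.3792; cost = 12.5%.
Preferred: weight = 14.3/1094.3 = 0.0131; cost = 9.3186%.
Term loan: weight = 665/1094.3 = 0.6077; after-tax cost = 4.53% × (1 − 39%) = 2.7633%.
WACC = 0.3792 × 12.5000% + 0.0131 × 9.3186% + 0.6077 × 2.7633% = 6.5415%.

6.54%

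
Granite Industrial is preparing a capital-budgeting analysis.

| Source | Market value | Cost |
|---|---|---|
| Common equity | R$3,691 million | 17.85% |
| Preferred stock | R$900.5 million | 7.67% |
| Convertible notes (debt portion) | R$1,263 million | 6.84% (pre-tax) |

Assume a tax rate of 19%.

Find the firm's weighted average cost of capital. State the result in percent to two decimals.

Total capital V = 3691 + 900.5 + 1263 = 5854.5.
Equity: weight = 3691/5854.5 = 0.6305; cost = 17.85%.
Preferred: weight = 900.5/5854.5 = 0.1538; cost = 7.67%.
Convertible notes (debt portion): weight = 1263/5854.5 = 0.2157; after-tax cost = 6.84% × (1 − 19%) = 5.5404%.
WACC = 0.6305 × 17.8500% + 0.1538 × 7.6700% + 0.2157 × 5.5404% = 13.6286%.

13.63%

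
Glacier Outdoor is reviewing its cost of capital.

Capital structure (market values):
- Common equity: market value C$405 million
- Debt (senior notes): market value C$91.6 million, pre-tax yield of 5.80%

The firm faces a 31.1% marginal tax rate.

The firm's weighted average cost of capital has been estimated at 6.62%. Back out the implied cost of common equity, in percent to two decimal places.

7.21%

Total capital V = 405 + 91.6 = 496.6.
Equity weight = 405/496.6 = 0.8155.
Senior notes weight = 91.6/496.6 = 0.1845.
Debt contribution = 0.1845 × 5.8% × (1 − 31.1%) = 0.7371%.
Required equity contribution = 6.62% − 0.7371% = 5.8829%.
Re = 5.8829% / 0.8155 = 7.2134%.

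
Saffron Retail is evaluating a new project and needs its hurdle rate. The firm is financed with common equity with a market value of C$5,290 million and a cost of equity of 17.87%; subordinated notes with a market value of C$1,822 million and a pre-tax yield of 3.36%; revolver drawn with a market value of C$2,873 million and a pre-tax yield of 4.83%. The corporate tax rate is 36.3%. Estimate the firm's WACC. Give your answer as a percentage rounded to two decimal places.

10.74%

Total capital V = 5290 + 1822 + 2873 = 9985.
Equity: weight = 5290/9985 = 0.5298; cost = 17.87%.
Subordinated notes: weight = 1822/9985 = 0.1825; after-tax cost = 3.36% × (1 − 36.3%) = 2.1403%.
Revolver drawn: weight = 2873/9985 = 0.2877; after-tax cost = 4.83% × (1 − 36.3%) = 3.0767%.
WACC = 0.5298 × 17.8700% + 0.1825 × 2.1403% + 0.2877 × 3.0767% = 10.7432%.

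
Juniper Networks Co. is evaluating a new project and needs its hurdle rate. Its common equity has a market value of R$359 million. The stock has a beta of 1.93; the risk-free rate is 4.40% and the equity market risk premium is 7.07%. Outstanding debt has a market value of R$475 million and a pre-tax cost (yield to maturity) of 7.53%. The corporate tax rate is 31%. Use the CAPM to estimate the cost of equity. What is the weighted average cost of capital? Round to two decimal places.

10.73%

Cost of equity via CAPM: Re = 4.4% + 1.93 × 7.07% = 18.0451%.
Total capital V = 359 + 475 = 834.
Equity: weight = 359/834 = 0.4305; cost = 18.0451%.
Debt: weight = 475/834 = 0.5695; after-tax cost = 7.53% × (1 − 31%) = 5.1957%.
WACC = 0.4305 × 18.0451% + 0.5695 × 5.1957% = 10.7268%.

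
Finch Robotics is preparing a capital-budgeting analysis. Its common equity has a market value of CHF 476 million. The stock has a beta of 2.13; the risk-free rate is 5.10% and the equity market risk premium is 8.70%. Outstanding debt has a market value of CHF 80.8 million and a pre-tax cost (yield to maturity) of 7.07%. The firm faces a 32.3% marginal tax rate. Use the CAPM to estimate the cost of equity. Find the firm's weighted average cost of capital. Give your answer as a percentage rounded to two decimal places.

20.90%

Cost of equity via CAPM: Re = 5.1% + 2.13 × 8.7% = 23.6310%.
Total capital V = 476 + 80.8 = 556.8.
Equity: weight = 476/556.8 = 0.8549; cost = 23.631%.
Debt: weight = 80.8/556.8 = 0.1451; after-tax cost = 7.07% × (1 − 32.3%) = 4.7864%.
WACC = 0.8549 × 23.6310% + 0.1451 × 4.7864% = 20.8964%.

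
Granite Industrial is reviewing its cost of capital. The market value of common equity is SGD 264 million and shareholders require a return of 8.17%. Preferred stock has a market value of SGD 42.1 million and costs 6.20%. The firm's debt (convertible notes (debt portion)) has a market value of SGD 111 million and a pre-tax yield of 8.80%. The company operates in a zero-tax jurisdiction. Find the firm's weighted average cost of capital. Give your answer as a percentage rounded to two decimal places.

Total capital V = 264 + 42.1 + 111 = 417.1.
Equity: weight = 264/417.1 = 0.6329; cost = 8.17%.
Preferred: weight = 42.1/417.1 = 0.1009; cost = 6.2%.
Convertible notes (debt portion): weight = 111/417.1 = 0.2661; after-tax cost = 8.8% × (1 − 0%) = 8.8000%.
WACC = 0.6329 × 8.1700% + 0.1009 × 6.2000% + 0.2661 × 8.8000% = 8.1388%.

8.14%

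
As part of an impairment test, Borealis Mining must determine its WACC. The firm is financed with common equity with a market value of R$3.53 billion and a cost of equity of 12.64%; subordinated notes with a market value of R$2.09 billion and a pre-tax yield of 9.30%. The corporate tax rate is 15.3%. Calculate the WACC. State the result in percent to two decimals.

Total capital V = 3.53 + 2.09 = 5.62.
Equity: weight = 3.53/5.62 = 0.6281; cost = 12.64%.
Subordinated notes: weight = 2.09/5.62 = 0.3719; after-tax cost = 9.3% × (1 − 15.3%) = 7.8771%.
WACC = 0.6281 × 12.6400% + 0.3719 × 7.8771% = 10.8687%.

10.87%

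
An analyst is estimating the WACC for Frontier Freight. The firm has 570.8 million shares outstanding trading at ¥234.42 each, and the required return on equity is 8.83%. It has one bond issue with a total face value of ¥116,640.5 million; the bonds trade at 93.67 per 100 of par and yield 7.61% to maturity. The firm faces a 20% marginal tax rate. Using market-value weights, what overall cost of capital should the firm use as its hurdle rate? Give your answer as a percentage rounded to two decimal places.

7.60%

Market value of equity E = 234.42 × 570.8m = 133806.936m. Market value of debt D = 116640.5m × 93.67/100 = 109257.15635m.
Total capital V = 133806.936 + 109257.15635 = 243064.09235.
Equity: weight = 133806.936/243064.09235 = 0.5505; cost = 8.83%.
Bonds outstanding: weight = 109257.15635/243064.09235 = 0.4495; after-tax cost = 7.61% × (1 − 20%) = 6.0880%.
WACC = 0.5505 × 8.8300% + 0.4495 × 6.0880% = 7.5975%.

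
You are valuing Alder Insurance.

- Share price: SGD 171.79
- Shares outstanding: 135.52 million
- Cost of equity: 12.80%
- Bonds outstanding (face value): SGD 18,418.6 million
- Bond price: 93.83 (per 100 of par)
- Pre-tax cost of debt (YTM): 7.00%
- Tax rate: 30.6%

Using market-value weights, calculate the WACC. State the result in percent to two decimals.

Market value of equity E = 171.79 × 135.52m = 23280.9808m. Market value of debt D = 18418.6m × 93.83/100 = 17282.17238m.
Total capital V = 23280.9808 + 17282.17238 = 40563.15318.
Equity: weight = 23280.9808/40563.15318 = 0.5739; cost = 12.8%.
Bonds outstanding: weight = 17282.17238/40563.15318 = 0.4261; after-tax cost = 7% × (1 − 30.6%) = 4.8580%.
WACC = 0.5739 × 12.8000% + 0.4261 × 4.8580% = 9.4163%.

9.42%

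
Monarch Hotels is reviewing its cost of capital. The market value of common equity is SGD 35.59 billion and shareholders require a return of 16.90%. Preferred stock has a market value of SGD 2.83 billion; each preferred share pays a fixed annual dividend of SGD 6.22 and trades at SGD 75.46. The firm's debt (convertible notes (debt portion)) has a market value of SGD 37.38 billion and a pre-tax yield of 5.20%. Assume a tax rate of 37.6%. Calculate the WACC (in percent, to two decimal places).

9.84%

Cost of preferred: Rp = 6.22 / 75.46 = 8.2428%.
Total capital V = 35.59 + 2.83 + 37.38 = 75.8.
Equity: weight = 35.59/75.8 = 0.4695; cost = 16.9%.
Preferred: weight = 2.83/75.8 = 0.0373; cost = 8.2428%.
Convertible notes (debt portion): weight = 37.38/75.8 = 0.4931; after-tax cost = 5.2% × (1 − 37.6%) = 3.2448%.
WACC = 0.4695 × 16.9000% + 0.0373 × 8.2428% + 0.4931 × 3.2448% = 9.8429%.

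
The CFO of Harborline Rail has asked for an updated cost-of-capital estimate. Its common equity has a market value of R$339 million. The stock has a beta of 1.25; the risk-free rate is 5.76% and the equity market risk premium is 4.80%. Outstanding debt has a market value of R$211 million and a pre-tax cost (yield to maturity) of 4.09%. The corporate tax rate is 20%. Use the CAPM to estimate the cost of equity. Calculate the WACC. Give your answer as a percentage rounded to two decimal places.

Cost of equity via CAPM: Re = 5.76% + 1.25 × 4.8% = 11.7600%.
Total capital V = 339 + 211 = 550.
Equity: weight = 339/550 = 0.6164; cost = 11.76%.
Debt: weight = 211/550 = 0.3836; after-tax cost = 4.09% × (1 − 20%) = 3.2720%.
WACC = 0.6164 × 11.7600% + 0.3836 × 3.2720% = 8.5037%.

8.50%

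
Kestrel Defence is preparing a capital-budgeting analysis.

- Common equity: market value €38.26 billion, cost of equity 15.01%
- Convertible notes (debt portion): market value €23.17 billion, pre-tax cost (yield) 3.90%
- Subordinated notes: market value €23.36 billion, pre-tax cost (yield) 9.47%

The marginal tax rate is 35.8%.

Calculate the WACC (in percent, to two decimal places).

9.13%

Total capital V = 38.26 + 23.17 + 23.36 = 84.79.
Equity: weight = 38.26/84.79 = 0.4512; cost = 15.01%.
Convertible notes (debt portion): weight = 23.17/84.79 = 0.2733; after-tax cost = 3.9% × (1 − 35.8%) = 2.5038%.
Subordinated notes: weight = 23.36/84.79 = 0.2755; after-tax cost = 9.47% × (1 − 35.8%) = 6.0797%.
WACC = 0.4512 × 15.0100% + 0.2733 × 2.5038% + 0.2755 × 6.0797% = 9.1322%.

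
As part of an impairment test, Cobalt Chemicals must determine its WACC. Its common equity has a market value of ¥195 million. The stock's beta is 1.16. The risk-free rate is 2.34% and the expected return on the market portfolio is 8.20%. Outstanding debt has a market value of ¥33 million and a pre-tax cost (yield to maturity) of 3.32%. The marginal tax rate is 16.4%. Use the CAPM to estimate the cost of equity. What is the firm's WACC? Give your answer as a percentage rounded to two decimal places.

8.22%

Market risk premium = 8.2% − 2.34% = 5.86%.
Cost of equity via CAPM: Re = 2.34% + 1.16 × 5.86% = 9.1376%.
Total capital V = 195 + 33 = 228.
Equity: weight = 195/228 = 0.8553; cost = 9.1376%.
Debt: weight = 33/228 = 0.1447; after-tax cost = 3.32% × (1 − 16.4%) = 2.7755%.
WACC = 0.8553 × 9.1376% + 0.1447 × 2.7755% = 8.2168%.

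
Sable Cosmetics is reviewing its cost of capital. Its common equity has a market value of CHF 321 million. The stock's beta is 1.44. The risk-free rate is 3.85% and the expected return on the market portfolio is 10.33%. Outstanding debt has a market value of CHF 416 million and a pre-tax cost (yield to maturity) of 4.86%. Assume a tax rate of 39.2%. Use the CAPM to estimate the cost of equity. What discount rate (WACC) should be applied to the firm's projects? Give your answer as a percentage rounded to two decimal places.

Market risk premium = 10.33% − 3.85% = 6.48%.
Cost of equity via CAPM: Re = 3.85% + 1.44 × 6.48% = 13.1812%.
Total capital V = 321 + 416 = 737.
Equity: weight = 321/737 = 0.4355; cost = 13.1812%.
Debt: weight = 416/737 = 0.5645; after-tax cost = 4.86% × (1 − 39.2%) = 2.9549%.
WACC = 0.4355 × 13.1812% + 0.5645 × 2.9549% = 7.4089%.

7.41%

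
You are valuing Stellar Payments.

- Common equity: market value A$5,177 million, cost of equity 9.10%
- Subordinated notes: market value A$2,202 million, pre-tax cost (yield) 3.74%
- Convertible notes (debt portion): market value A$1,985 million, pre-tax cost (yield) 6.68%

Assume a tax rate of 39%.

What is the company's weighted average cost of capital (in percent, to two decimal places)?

6.43%

Total capital V = 5177 + 2202 + 1985 = 9364.
Equity: weight = 5177/9364 = 0.5529; cost = 9.1%.
Subordinated notes: weight = 2202/9364 = 0.2352; after-tax cost = 3.74% × (1 − 39%) = 2.2814%.
Convertible notes (debt portion): weight = 1985/9364 = 0.2120; after-tax cost = 6.68% × (1 − 39%) = 4.0748%.
WACC = 0.5529 × 9.1000% + 0.2352 × 2.2814% + 0.2120 × 4.0748% = 6.4313%.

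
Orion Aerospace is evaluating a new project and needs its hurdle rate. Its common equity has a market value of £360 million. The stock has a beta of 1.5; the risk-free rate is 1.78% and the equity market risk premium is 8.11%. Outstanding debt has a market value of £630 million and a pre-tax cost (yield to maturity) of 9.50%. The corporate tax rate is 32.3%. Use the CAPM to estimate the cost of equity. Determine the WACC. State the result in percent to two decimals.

Cost of equity via CAPM: Re = 1.78% + 1.5 × 8.11% = 13.9450%.
Total capital V = 360 + 630 = 990.
Equity: weight = 360/990 = 0.3636; cost = 13.945%.
Debt: weight = 630/990 = 0.6364; after-tax cost = 9.5% × (1 − 32.3%) = 6.4315%.
WACC = 0.3636 × 13.9450% + 0.6364 × 6.4315% = 9.1637%.

9.16%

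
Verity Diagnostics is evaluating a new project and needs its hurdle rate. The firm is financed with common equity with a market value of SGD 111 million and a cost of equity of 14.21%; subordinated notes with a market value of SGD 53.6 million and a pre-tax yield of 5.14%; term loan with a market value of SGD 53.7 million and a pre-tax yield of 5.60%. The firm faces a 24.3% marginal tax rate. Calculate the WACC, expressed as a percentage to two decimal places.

Total capital V = 111 + 53.6 + 53.7 = 218.3.
Equity: weight = 111/218.3 = 0.5085; cost = 14.21%.
Subordinated notes: weight = 53.6/218.3 = 0.2455; after-tax cost = 5.14% × (1 − 24.3%) = 3.8910%.
Term loan: weight = 53.7/218.3 = 0.2460; after-tax cost = 5.6% × (1 − 24.3%) = 4.2392%.
WACC = 0.5085 × 14.2100% + 0.2455 × 3.8910% + 0.2460 × 4.2392% = 9.2236%.

9.22%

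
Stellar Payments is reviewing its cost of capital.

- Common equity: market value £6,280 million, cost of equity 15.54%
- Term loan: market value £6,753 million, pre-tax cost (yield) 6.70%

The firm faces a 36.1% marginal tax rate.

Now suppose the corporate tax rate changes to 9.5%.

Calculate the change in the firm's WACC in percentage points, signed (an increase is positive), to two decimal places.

Current WACC:
Total capital V = 6280 + 6753 = 13033.
Equity: weight = 6280/13033 = 0.4819; cost = 15.54%.
Term loan: weight = 6753/13033 = 0.5181; after-tax cost = 6.7% × (1 − 36.1%) = 4.2813%.
WACC = 0.4819 × 15.5400% + 0.5181 × 4.2813% = 9.7063%.
After the change:
Total capital V = 6280 + 6753 = 13033.
Equity: weight = 6280/13033 = 0.4819; cost = 15.54%.
Term loan: weight = 6753/13033 = 0.5181; after-tax cost = 6.7% × (1 − 9.5%) = 6.0635%.
WACC = 0.4819 × 15.5400% + 0.5181 × 6.0635% = 10.6298%.
Change in WACC = 10.6298% − 9.7063% = 0.9234 pp.

+0.92 pp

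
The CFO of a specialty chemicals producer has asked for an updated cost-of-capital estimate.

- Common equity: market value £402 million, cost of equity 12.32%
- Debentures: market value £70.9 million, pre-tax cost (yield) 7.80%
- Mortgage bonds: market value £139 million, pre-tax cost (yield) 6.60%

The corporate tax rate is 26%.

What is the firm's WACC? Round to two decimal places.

9.87%

Total capital V = 402 + 70.9 + 139 = 611.9.
Equity: weight = 402/611.9 = 0.6570; cost = 12.32%.
Debentures: weight = 70.9/611.9 = 0.1159; after-tax cost = 7.8% × (1 − 26%) = 5.7720%.
Mortgage bonds: weight = 139/611.9 = 0.2272; after-tax cost = 6.6% × (1 − 26%) = 4.8840%.
WACC = 0.6570 × 12.3200% + 0.1159 × 5.7720% + 0.2272 × 4.8840% = 9.8721%.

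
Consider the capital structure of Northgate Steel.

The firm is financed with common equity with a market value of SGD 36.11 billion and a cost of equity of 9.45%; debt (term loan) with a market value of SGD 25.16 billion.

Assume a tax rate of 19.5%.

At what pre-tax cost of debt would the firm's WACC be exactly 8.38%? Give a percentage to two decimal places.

Total capital V = 36.11 + 25.16 = 61.27.
Equity weight = 36.11/61.27 = 0.5894.
Term loan weight = 25.16/61.27 = 0.4106.
Equity contribution = 0.5894 × 9.45% = 5.5694%.
Remaining for debt = 8.38% − 5.5694% = 2.8106%.
Rd × (1 − 19.5%) × 0.4106 = 2.8106%  ⇒  Rd = 8.5023%.

8.50%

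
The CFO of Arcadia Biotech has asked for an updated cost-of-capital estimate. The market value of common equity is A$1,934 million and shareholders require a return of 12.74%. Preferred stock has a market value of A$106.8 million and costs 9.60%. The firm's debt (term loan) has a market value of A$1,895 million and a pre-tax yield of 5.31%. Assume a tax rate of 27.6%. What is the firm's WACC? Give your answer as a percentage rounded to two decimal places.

8.37%

Total capital V = 1934 + 106.8 + 1895 = 3935.8.
Equity: weight = 1934/3935.8 = 0.4914; cost = 12.74%.
Preferred: weight = 106.8/3935.8 = 0.0271; cost = 9.6%.
Term loan: weight = 1895/3935.8 = 0.4815; after-tax cost = 5.31% × (1 − 27.6%) = 3.8444%.
WACC = 0.4914 × 12.7400% + 0.0271 × 9.6000% + 0.4815 × 3.8444% = 8.3718%.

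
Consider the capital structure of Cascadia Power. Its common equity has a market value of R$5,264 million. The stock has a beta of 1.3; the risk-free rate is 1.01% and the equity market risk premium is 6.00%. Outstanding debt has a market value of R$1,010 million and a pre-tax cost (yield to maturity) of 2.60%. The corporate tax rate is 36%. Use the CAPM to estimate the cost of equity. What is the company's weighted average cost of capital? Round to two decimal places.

Cost of equity via CAPM: Re = 1.01% + 1.3 × 6.0% = 8.8100%.
Total capital V = 5264 + 1010 = 6274.
Equity: weight = 5264/6274 = 0.8390; cost = 8.81%.
Debt: weight = 1010/6274 = 0.1610; after-tax cost = 2.6% × (1 − 36%) = 1.6640%.
WACC = 0.8390 × 8.8100% + 0.1610 × 1.6640% = 7.6596%.

7.66%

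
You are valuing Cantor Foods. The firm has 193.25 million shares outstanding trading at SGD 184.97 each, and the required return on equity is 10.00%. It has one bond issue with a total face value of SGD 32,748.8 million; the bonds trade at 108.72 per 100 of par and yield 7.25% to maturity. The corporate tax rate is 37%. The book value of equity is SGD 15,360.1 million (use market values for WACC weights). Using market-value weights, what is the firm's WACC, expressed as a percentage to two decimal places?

Market value of equity E = 184.97 × 193.25m = 35745.4525m. Market value of debt D = 32748.8m × 108.72/100 = 35604.49536m.
Total capital V = 35745.4525 + 35604.49536 = 71349.94786.
Equity: weight = 35745.4525/71349.94786 = 0.5010; cost = 10%.
Bonds outstanding: weight = 35604.49536/71349.94786 = 0.4990; after-tax cost = 7.25% × (1 − 37%) = 4.5675%.
WACC = 0.5010 × 10.0000% + 0.4990 × 4.5675% = 7.2891%.

7.29%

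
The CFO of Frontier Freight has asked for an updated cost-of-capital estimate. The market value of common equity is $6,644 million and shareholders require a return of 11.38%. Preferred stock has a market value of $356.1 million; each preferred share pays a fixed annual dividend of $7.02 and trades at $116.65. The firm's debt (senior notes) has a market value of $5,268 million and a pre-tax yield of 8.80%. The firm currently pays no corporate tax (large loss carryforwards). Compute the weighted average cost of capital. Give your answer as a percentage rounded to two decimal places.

10.12%

Cost of preferred: Rp = 7.02 / 116.65 = 6.0180%.
Total capital V = 6644 + 356.1 + 5268 = 12268.1.
Equity: weight = 6644/12268.1 = 0.5416; cost = 11.38%.
Preferred: weight = 356.1/12268.1 = 0.0290; cost = 6.018%.
Senior notes: weight = 5268/12268.1 = 0.4294; after-tax cost = 8.8% × (1 − 0%) = 8.8000%.
WACC = 0.5416 × 11.3800% + 0.0290 × 6.0180% + 0.4294 × 8.8000% = 10.1165%.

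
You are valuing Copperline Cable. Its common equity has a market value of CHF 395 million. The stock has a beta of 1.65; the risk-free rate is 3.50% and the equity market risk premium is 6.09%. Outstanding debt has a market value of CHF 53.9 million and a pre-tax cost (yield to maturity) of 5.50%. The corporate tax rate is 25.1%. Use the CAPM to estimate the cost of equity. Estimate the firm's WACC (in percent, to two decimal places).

Cost of equity via CAPM: Re = 3.5% + 1.65 × 6.09% = 13.5485%.
Total capital V = 395 + 53.9 = 448.9.
Equity: weight = 395/448.9 = 0.8799; cost = 13.5485%.
Debt: weight = 53.9/448.9 = 0.1201; after-tax cost = 5.5% × (1 − 25.1%) = 4.1195%.
WACC = 0.8799 × 13.5485% + 0.1201 × 4.1195% = 12.4163%.

12.42%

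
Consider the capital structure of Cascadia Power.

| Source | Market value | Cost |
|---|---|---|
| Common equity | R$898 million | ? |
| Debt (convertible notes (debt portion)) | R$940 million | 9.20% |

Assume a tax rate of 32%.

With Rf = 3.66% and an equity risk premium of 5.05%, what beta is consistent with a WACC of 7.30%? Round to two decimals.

Total capital V = 898 + 940 = 1838.
Equity weight = 898/1838 = 0.4886.
Convertible notes (debt portion) weight = 940/1838 = 0.5114.
Debt contribution = 0.5114 × 9.2% × (1 − 32%) = 3.1995%.
Required equity contribution = 7.3% − 3.1995% = 4.1005%  ⇒  Re = 8.3928%.
CAPM: 8.3928% = 3.66% + β × 5.05%  ⇒  β = 0.9372.

0.94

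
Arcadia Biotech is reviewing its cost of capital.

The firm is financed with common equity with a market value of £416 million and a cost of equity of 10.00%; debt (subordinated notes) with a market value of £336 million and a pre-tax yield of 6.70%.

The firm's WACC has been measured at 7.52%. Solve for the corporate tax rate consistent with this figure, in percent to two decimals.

Total capital V = 416 + 336 = 752.
Equity weight = 416/752 = 0.5532.
Subordinated notes weight = 336/752 = 0.4468.
Equity contribution = 0.5532 × 10% = 5.5319%.
Debt contribution must be 7.52% − 5.5319% = 1.9881%.
0.4468 × 6.7% × (1 − T) = 1.9881%  ⇒  (1 − T) = 0.6641.
T = 33.5892%.

33.59%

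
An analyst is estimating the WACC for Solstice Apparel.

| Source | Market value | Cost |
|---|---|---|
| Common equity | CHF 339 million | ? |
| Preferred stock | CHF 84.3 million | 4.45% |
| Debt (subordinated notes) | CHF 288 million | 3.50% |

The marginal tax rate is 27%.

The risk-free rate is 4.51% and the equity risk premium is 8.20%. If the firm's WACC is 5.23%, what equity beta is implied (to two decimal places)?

0.39

Total capital V = 339 + 84.3 + 288 = 711.3.
Equity weight = 339/711.3 = 0.4766.
Preferred weight = 84.3/711.3 = 0.1185.
Subordinated notes weight = 288/711.3 = 0.4049.
Debt contribution = 0.4049 × 3.5% × (1 − 27%) = 1.0345%.
Preferred contribution = 0.1185 × 4.45% = 0.5274%.
Required equity contribution = 5.23% − 1.5619% = 3.6681%  ⇒  Re = 7.6965%.
CAPM: 7.6965% = 4.51% + β × 8.2%  ⇒  β = 0.3886.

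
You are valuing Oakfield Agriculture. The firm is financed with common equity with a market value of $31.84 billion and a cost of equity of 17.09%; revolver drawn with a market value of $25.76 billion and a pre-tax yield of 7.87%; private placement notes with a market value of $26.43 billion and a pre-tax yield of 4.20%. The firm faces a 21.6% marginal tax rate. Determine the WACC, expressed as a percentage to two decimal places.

9.40%

Total capital V = 31.84 + 25.76 + 26.43 = 84.03.
Equity: weight = 31.84/84.03 = 0.3789; cost = 17.09%.
Revolver drawn: weight = 25.76/84.03 = 0.3066; after-tax cost = 7.87% × (1 − 21.6%) = 6.1701%.
Private placement notes: weight = 26.43/84.03 = 0.3145; after-tax cost = 4.2% × (1 − 21.6%) = 3.2928%.
WACC = 0.3789 × 17.0900% + 0.3066 × 6.1701% + 0.3145 × 3.2928% = 9.4028%.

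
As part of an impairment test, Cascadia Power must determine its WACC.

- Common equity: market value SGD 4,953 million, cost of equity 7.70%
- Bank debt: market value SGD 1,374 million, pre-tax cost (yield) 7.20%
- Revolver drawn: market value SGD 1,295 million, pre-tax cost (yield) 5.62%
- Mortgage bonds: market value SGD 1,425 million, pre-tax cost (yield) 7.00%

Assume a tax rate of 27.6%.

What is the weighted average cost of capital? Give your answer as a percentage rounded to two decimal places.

Total capital V = 4953 + 1374 + 1295 + 1425 = 9047.
Equity: weight = 4953/9047 = 0.5475; cost = 7.7%.
Bank debt: weight = 1374/9047 = 0.1519; after-tax cost = 7.2% × (1 − 27.6%) = 5.2128%.
Revolver drawn: weight = 1295/9047 = 0.1431; after-tax cost = 5.62% × (1 − 27.6%) = 4.0689%.
Mortgage bonds: weight = 1425/9047 = 0.1575; after-tax cost = 7% × (1 − 27.6%) = 5.0680%.
WACC = 0.5475 × 7.7000% + 0.1519 × 5.2128% + 0.1431 × 4.0689% + 0.1575 × 5.0680% = 6.3879%.

6.39%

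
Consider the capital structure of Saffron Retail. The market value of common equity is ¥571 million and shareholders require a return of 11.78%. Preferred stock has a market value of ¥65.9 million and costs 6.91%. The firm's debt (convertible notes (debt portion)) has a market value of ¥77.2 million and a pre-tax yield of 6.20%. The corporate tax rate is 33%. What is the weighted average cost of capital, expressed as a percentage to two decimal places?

10.51%

Total capital V = 571 + 65.9 + 77.2 = 714.1.
Equity: weight = 571/714.1 = 0.7996; cost = 11.78%.
Preferred: weight = 65.9/714.1 = 0.0923; cost = 6.91%.
Convertible notes (debt portion): weight = 77.2/714.1 = 0.1081; after-tax cost = 6.2% × (1 − 33%) = 4.1540%.
WACC = 0.7996 × 11.7800% + 0.0923 × 6.9100% + 0.1081 × 4.1540% = 10.5061%.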